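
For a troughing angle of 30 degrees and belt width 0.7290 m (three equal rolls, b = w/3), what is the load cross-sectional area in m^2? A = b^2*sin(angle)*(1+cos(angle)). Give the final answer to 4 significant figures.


b = 0.7290/3 = 0.243 m
A = 0.243^2 * sin(30 deg) * (1 + cos(30 deg))
A = 0.05509 m^2


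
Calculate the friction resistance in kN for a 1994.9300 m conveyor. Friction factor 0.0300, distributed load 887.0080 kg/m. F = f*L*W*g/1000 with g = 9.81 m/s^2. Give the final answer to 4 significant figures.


F = 0.0300 * 1994.9300 * 887.0080 * 9.81 / 1000
F = 520.8 kN


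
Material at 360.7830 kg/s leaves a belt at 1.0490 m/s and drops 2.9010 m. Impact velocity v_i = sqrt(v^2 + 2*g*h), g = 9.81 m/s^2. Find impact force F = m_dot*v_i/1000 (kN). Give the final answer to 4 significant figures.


v_i = sqrt(1.0490^2 + 2*9.81*2.9010) = 7.61696 m/s
F = 360.7830 * 7.61696 / 1000
F = 2.748 kN


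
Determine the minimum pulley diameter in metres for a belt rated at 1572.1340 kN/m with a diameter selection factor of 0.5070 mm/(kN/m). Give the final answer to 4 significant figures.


D = 1572.1340 * 0.5070 / 1000
D = 0.7971 m


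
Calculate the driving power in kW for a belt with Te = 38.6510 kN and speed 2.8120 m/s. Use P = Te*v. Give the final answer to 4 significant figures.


P = Te * v = 38.6510 * 2.8120
P = 108.7 kW


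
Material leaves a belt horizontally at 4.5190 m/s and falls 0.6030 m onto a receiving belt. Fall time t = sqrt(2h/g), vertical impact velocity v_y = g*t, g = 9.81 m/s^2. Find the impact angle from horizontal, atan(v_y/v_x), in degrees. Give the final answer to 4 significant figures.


t = sqrt(2*0.6030/9.81) = 0.350622 s
v_y = 9.81 * 0.350622 = 3.4396 m/s
angle = atan(3.4396 / 4.5190) = 37.28 deg


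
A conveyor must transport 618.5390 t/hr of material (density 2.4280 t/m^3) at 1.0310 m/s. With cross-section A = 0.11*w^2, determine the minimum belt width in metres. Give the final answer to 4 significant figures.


A_req = 618.5390 / (1.0310 * 2.4280 * 3600) = 0.0686368 m^2
w = sqrt(0.0686368 / 0.11)
w = 0.7899 m


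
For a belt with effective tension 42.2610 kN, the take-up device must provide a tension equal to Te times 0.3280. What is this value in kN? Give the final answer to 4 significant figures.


T_tu = 42.2610 * 0.3280
T_tu = 13.86 kN


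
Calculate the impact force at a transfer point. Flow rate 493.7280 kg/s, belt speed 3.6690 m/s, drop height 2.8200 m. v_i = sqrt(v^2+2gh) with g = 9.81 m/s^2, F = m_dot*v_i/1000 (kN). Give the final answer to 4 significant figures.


v_i = sqrt(3.6690^2 + 2*9.81*2.8200) = 8.29397 m/s
F = 493.7280 * 8.29397 / 1000
F = 4.095 kN


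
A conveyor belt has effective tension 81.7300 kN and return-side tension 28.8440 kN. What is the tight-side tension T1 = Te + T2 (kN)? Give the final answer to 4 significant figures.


T1 = Te + T2 = 81.7300 + 28.8440
T1 = 110.6 kN


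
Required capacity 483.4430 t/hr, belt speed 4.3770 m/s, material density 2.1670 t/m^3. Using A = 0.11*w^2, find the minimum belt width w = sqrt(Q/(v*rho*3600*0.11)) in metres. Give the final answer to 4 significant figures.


A_req = 483.4430 / (4.3770 * 2.1670 * 3600) = 0.0141582 m^2
w = sqrt(0.0141582 / 0.11)
w = 0.3588 m


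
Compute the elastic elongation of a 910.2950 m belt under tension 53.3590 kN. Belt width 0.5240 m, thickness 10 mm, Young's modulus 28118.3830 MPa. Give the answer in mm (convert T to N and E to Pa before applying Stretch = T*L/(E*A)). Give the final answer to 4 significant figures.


A = 0.5240 * 0.01 = 0.00524 m^2
Stretch = 53.3590*1000 * 910.2950 / (28118.3830e6 * 0.00524) * 1000
Stretch = 329.7 mm


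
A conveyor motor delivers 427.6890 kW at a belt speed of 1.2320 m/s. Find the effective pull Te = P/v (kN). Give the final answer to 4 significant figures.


Te = P / v = 427.6890 / 1.2320
Te = 347.2 kN


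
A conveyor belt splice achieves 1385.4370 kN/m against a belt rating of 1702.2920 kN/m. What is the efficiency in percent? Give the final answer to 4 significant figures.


Eff = 1385.4370 / 1702.2920 * 100
Eff = 81.39 %


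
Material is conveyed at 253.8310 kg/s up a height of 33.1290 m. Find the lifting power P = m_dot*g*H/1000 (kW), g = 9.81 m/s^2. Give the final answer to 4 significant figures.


P = 253.8310 * 9.81 * 33.1290 / 1000
P = 82.49 kW


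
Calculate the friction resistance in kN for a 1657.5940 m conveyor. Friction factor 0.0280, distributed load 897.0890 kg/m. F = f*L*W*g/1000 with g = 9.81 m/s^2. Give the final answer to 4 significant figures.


F = 0.0280 * 1657.5940 * 897.0890 * 9.81 / 1000
F = 408.5 kN


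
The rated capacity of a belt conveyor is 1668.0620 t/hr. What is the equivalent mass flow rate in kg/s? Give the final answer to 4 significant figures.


m_dot = 1668.0620 * 1000 / 3600
m_dot = 463.4 kg/s


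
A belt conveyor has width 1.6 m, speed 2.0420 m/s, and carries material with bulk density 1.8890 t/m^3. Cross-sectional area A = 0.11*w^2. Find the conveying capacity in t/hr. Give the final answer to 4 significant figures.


A = 0.11 * 1.6^2 = 0.2816 m^2
C = 0.2816 * 2.0420 * 1.8890 * 3600
C = 3910 t/hr


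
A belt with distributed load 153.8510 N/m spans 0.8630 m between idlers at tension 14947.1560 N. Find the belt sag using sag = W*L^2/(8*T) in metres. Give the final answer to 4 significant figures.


sag = 153.8510 * 0.8630^2 / (8 * 14947.1560)
sag = 0.0009582 m


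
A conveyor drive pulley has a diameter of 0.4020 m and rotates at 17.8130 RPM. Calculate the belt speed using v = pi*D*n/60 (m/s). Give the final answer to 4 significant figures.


v = pi * 0.4020 * 17.8130 / 60
v = 0.3749 m/s


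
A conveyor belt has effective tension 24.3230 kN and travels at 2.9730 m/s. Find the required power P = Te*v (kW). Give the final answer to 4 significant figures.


P = Te * v = 24.3230 * 2.9730
P = 72.31 kW


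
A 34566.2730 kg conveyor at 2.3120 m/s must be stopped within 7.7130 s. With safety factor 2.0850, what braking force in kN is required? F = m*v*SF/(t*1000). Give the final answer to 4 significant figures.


F = 34566.2730 * 2.3120 / 7.7130 * 2.0850 / 1000
F = 21.60 kN


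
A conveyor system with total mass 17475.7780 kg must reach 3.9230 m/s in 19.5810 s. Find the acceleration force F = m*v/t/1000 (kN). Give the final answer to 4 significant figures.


F = 17475.7780 * 3.9230 / 19.5810 / 1000
F = 3.501 kN


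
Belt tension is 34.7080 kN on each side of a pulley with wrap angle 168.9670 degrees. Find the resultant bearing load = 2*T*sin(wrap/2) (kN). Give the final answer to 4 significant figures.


F = 2 * 34.7080 * sin(168.9670/2 deg)
F = 69.09 kN


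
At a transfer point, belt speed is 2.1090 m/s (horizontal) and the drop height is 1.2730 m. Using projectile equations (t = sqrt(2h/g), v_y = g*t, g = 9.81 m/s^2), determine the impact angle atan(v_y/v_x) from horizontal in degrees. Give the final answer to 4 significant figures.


t = sqrt(2*1.2730/9.81) = 0.509442 s
v_y = 9.81 * 0.509442 = 4.99763 m/s
angle = atan(4.99763 / 2.1090) = 67.12 deg


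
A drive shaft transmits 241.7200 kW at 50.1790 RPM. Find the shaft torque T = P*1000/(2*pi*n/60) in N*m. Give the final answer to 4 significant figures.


omega = 2*pi*50.1790/60 = 5.25473 rad/s
T = 241.7200*1000 / 5.25473
T = 46000 N*m


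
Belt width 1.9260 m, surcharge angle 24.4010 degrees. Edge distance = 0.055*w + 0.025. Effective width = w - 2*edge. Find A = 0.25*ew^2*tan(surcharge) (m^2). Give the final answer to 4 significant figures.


edge = 0.055*1.9260 + 0.025 = 0.13093 m
ew = 1.9260 - 2*0.13093 = 1.66414 m
A = 0.25 * 1.66414^2 * tan(24.4010 deg)
A = 0.3141 m^2


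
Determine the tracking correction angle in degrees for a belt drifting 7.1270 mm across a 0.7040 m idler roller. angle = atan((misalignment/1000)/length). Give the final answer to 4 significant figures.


misalign_m = 7.1270 / 1000 = 0.007127 m
angle = atan(0.007127 / 0.7040)
angle = 0.5800 deg


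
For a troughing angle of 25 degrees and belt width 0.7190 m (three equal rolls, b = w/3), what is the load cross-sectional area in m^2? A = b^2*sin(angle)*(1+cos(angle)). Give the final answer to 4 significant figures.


b = 0.7190/3 = 0.239667 m
A = 0.239667^2 * sin(25 deg) * (1 + cos(25 deg))
A = 0.04628 m^2


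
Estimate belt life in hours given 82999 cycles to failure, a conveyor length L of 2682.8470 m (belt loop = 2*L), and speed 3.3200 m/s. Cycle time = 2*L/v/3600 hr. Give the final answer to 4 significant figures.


cycle_time = 2 * 2682.8470 / 3.3200 / 3600 = 0.448937 hr
life = 82999 * 0.448937 = 37260 hours


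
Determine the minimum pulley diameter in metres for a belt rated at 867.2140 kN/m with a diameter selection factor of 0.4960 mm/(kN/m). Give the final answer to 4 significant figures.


D = 867.2140 * 0.4960 / 1000
D = 0.4301 m


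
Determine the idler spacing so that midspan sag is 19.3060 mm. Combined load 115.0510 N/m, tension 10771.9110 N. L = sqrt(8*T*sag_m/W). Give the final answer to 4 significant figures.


sag = 19.3060/1000 = 0.019306 m
L = sqrt(8 * 10771.9110 * 0.019306 / 115.0510)
L = 3.803 m


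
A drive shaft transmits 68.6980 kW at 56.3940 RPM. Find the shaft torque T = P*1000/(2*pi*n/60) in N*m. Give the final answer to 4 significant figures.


omega = 2*pi*56.3940/60 = 5.90557 rad/s
T = 68.6980*1000 / 5.90557
T = 11630 N*m


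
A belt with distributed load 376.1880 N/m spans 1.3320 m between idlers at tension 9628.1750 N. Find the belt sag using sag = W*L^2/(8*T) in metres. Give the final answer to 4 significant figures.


sag = 376.1880 * 1.3320^2 / (8 * 9628.1750)
sag = 0.008665 m


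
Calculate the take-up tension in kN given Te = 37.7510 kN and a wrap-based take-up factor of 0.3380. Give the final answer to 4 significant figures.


T_tu = 37.7510 * 0.3380
T_tu = 12.76 kN


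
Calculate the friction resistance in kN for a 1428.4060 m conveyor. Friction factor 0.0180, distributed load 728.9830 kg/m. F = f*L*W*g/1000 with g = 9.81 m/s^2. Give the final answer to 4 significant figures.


F = 0.0180 * 1428.4060 * 728.9830 * 9.81 / 1000
F = 183.9 kN


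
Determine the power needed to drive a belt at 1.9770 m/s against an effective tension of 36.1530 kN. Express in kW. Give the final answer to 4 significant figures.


P = Te * v = 36.1530 * 1.9770
P = 71.47 kW


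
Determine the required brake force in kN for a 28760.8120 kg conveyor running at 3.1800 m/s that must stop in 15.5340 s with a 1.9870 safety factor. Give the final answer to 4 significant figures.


F = 28760.8120 * 3.1800 / 15.5340 * 1.9870 / 1000
F = 11.70 kN


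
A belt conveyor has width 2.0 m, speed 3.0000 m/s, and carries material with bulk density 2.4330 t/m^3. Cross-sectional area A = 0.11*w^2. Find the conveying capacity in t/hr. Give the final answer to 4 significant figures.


A = 0.11 * 2.0^2 = 0.44 m^2
C = 0.44 * 3.0000 * 2.4330 * 3600
C = 11560 t/hr


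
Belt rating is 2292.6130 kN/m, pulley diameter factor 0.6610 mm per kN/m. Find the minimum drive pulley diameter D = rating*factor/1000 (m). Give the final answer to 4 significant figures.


D = 2292.6130 * 0.6610 / 1000
D = 1.515 m


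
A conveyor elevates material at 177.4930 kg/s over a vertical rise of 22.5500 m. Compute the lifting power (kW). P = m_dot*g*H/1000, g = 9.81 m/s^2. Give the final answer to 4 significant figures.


P = 177.4930 * 9.81 * 22.5500 / 1000
P = 39.26 kW


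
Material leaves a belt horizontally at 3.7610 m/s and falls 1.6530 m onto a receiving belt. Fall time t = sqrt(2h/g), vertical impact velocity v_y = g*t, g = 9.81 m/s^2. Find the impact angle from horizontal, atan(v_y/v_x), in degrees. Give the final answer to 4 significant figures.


t = sqrt(2*1.6530/9.81) = 0.58052 s
v_y = 9.81 * 0.58052 = 5.6949 m/s
angle = atan(5.6949 / 3.7610) = 56.56 deg


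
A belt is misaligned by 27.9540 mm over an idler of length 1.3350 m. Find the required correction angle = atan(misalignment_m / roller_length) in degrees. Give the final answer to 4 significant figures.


misalign_m = 27.9540 / 1000 = 0.027954 m
angle = atan(0.027954 / 1.3350)
angle = 1.200 deg


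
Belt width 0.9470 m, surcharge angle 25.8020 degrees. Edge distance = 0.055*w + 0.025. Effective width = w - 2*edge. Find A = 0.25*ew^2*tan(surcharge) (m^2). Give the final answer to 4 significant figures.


edge = 0.055*0.9470 + 0.025 = 0.077085 m
ew = 0.9470 - 2*0.077085 = 0.79283 m
A = 0.25 * 0.79283^2 * tan(25.8020 deg)
A = 0.07597 m^2


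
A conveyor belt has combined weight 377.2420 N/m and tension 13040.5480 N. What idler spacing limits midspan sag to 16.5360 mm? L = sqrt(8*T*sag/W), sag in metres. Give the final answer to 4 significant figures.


sag = 16.5360/1000 = 0.016536 m
L = sqrt(8 * 13040.5480 * 0.016536 / 377.2420)
L = 2.138 m


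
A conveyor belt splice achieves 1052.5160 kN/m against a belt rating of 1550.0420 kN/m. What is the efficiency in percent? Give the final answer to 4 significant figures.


Eff = 1052.5160 / 1550.0420 * 100
Eff = 67.90 %


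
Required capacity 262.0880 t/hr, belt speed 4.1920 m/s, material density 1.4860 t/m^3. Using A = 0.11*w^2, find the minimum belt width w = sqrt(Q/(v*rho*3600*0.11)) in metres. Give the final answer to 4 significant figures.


A_req = 262.0880 / (4.1920 * 1.4860 * 3600) = 0.011687 m^2
w = sqrt(0.011687 / 0.11)
w = 0.3260 m


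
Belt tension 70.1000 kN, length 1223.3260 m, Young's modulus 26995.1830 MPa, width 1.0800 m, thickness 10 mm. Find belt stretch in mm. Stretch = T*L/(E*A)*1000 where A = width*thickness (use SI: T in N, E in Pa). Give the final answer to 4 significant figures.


A = 1.0800 * 0.01 = 0.01080 m^2
Stretch = 70.1000*1000 * 1223.3260 / (26995.1830e6 * 0.01080) * 1000
Stretch = 294.1 mm


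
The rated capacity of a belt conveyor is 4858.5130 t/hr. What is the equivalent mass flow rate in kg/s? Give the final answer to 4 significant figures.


m_dot = 4858.5130 * 1000 / 3600
m_dot = 1350 kg/s


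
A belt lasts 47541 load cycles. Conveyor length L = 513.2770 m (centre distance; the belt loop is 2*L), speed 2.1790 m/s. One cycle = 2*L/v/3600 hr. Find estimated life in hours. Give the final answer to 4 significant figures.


cycle_time = 2 * 513.2770 / 2.1790 / 3600 = 0.130865 hr
life = 47541 * 0.130865 = 6221 hours


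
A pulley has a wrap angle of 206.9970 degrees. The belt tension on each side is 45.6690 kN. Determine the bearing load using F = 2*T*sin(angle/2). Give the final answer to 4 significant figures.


F = 2 * 45.6690 * sin(206.9970/2 deg)
F = 88.81 kN


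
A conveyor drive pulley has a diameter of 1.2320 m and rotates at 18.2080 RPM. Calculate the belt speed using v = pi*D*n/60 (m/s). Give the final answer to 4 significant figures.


v = pi * 1.2320 * 18.2080 / 60
v = 1.175 m/s


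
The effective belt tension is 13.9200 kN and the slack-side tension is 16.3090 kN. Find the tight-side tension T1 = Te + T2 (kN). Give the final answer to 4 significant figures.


T1 = Te + T2 = 13.9200 + 16.3090
T1 = 30.23 kN


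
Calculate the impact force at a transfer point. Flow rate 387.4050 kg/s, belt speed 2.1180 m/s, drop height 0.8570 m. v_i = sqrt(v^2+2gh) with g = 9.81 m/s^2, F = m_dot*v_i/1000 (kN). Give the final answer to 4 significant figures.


v_i = sqrt(2.1180^2 + 2*9.81*0.8570) = 4.61522 m/s
F = 387.4050 * 4.61522 / 1000
F = 1.788 kN


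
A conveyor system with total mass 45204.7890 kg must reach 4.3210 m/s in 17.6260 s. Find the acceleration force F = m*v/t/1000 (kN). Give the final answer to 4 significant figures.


F = 45204.7890 * 4.3210 / 17.6260 / 1000
F = 11.08 kN


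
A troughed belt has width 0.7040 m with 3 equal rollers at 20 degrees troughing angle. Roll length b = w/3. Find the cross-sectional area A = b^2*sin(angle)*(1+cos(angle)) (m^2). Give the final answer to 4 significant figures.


b = 0.7040/3 = 0.234667 m
A = 0.234667^2 * sin(20 deg) * (1 + cos(20 deg))
A = 0.03653 m^2


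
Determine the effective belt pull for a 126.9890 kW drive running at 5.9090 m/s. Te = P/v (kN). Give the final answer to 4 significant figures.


Te = P / v = 126.9890 / 5.9090
Te = 21.49 kN


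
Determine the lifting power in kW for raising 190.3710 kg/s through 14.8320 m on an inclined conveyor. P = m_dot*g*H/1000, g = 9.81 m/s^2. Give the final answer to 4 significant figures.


P = 190.3710 * 9.81 * 14.8320 / 1000
P = 27.70 kW


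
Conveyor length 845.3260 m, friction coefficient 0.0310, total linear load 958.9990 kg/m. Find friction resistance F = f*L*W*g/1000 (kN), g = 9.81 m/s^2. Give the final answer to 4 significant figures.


F = 0.0310 * 845.3260 * 958.9990 * 9.81 / 1000
F = 246.5 kN


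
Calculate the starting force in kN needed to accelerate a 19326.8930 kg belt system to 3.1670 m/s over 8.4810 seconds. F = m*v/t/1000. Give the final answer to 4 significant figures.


F = 19326.8930 * 3.1670 / 8.4810 / 1000
F = 7.217 kN


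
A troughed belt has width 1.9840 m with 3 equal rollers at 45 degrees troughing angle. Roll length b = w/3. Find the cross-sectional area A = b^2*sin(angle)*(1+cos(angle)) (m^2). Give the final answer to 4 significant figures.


b = 1.9840/3 = 0.661333 m
A = 0.661333^2 * sin(45 deg) * (1 + cos(45 deg))
A = 0.5279 m^2


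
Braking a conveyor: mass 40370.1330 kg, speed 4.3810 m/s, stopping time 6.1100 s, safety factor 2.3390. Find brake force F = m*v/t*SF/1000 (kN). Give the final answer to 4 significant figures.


F = 40370.1330 * 4.3810 / 6.1100 * 2.3390 / 1000
F = 67.71 kN


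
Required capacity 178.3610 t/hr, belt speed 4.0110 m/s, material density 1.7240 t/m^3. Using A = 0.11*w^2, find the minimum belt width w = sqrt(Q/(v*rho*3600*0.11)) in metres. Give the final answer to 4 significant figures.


A_req = 178.3610 / (4.0110 * 1.7240 * 3600) = 0.00716486 m^2
w = sqrt(0.00716486 / 0.11)
w = 0.2552 m


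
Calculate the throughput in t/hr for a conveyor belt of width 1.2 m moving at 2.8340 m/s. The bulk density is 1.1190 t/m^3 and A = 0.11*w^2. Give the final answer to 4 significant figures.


A = 0.11 * 1.2^2 = 0.1584 m^2
C = 0.1584 * 2.8340 * 1.1190 * 3600
C = 1808 t/hr


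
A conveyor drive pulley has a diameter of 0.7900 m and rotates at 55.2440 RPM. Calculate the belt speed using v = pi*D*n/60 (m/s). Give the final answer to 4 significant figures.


v = pi * 0.7900 * 55.2440 / 60
v = 2.285 m/s


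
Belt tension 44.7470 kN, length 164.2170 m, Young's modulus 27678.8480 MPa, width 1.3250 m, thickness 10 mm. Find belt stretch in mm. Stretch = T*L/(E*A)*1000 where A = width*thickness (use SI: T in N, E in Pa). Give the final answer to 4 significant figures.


A = 1.3250 * 0.01 = 0.01325 m^2
Stretch = 44.7470*1000 * 164.2170 / (27678.8480e6 * 0.01325) * 1000
Stretch = 20.04 mm


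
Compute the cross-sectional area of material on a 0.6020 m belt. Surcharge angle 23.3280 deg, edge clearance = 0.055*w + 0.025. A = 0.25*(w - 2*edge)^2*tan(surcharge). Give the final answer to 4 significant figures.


edge = 0.055*0.6020 + 0.025 = 0.05811 m
ew = 0.6020 - 2*0.05811 = 0.48578 m
A = 0.25 * 0.48578^2 * tan(23.3280 deg)
A = 0.02544 m^2


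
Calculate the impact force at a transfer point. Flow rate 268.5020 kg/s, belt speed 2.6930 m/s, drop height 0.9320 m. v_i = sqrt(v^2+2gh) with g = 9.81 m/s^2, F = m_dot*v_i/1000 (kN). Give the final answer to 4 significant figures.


v_i = sqrt(2.6930^2 + 2*9.81*0.9320) = 5.05352 m/s
F = 268.5020 * 5.05352 / 1000
F = 1.357 kN


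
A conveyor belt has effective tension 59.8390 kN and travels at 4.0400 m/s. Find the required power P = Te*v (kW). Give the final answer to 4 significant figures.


P = Te * v = 59.8390 * 4.0400
P = 241.7 kW


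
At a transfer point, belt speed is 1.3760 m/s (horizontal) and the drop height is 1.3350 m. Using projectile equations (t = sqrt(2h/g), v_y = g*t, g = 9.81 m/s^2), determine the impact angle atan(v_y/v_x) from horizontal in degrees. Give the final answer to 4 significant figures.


t = sqrt(2*1.3350/9.81) = 0.5217 s
v_y = 9.81 * 0.5217 = 5.11788 m/s
angle = atan(5.11788 / 1.3760) = 74.95 deg


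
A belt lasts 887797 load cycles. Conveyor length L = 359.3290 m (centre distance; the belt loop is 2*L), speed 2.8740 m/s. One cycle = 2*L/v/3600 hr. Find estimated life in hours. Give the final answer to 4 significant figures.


cycle_time = 2 * 359.3290 / 2.8740 / 3600 = 0.0694597 hr
life = 887797 * 0.0694597 = 61670 hours


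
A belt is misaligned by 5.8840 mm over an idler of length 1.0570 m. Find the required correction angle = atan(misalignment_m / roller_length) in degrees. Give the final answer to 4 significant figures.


misalign_m = 5.8840 / 1000 = 0.005884 m
angle = atan(0.005884 / 1.0570)
angle = 0.3189 deg


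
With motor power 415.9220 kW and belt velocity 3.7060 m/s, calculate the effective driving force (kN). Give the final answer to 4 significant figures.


Te = P / v = 415.9220 / 3.7060
Te = 112.2 kN


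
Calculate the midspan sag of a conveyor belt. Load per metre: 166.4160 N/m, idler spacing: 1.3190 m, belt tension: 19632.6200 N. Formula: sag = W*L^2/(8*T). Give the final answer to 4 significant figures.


sag = 166.4160 * 1.3190^2 / (8 * 19632.6200)
sag = 0.001843 m


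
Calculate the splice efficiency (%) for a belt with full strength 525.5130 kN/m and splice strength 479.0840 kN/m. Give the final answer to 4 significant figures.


Eff = 479.0840 / 525.5130 * 100
Eff = 91.17 %


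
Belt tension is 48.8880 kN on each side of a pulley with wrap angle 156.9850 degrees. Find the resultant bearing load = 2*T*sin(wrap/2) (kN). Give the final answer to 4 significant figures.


F = 2 * 48.8880 * sin(156.9850/2 deg)
F = 95.81 kN


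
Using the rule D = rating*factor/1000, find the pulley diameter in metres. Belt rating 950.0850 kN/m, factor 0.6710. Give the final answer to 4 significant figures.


D = 950.0850 * 0.6710 / 1000
D = 0.6375 m


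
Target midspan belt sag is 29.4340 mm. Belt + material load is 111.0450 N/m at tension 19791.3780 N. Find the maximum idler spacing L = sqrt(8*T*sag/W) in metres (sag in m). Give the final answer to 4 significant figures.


sag = 29.4340/1000 = 0.029434 m
L = sqrt(8 * 19791.3780 * 0.029434 / 111.0450)
L = 6.478 m


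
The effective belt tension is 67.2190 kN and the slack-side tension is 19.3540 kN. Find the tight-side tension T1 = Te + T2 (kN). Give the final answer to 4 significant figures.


T1 = Te + T2 = 67.2190 + 19.3540
T1 = 86.57 kN


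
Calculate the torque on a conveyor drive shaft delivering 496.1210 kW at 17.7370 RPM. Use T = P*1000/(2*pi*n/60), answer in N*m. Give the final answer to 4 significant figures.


omega = 2*pi*17.7370/60 = 1.85741 rad/s
T = 496.1210*1000 / 1.85741
T = 267100 N*m


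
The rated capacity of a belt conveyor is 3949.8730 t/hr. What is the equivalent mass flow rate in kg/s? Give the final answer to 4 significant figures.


m_dot = 3949.8730 * 1000 / 3600
m_dot = 1097 kg/s


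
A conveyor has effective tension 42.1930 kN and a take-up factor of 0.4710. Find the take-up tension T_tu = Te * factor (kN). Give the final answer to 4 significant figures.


T_tu = 42.1930 * 0.4710
T_tu = 19.87 kN


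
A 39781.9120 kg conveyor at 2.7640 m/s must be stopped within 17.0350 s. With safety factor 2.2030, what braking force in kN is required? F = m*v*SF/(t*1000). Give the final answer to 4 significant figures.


F = 39781.9120 * 2.7640 / 17.0350 * 2.2030 / 1000
F = 14.22 kN


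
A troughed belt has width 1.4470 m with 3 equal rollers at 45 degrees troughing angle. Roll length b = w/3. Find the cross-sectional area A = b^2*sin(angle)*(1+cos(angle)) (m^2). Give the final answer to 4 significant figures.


b = 1.4470/3 = 0.482333 m
A = 0.482333^2 * sin(45 deg) * (1 + cos(45 deg))
A = 0.2808 m^2


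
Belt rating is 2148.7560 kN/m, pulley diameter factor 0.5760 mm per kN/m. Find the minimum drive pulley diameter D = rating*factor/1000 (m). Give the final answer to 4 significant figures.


D = 2148.7560 * 0.5760 / 1000
D = 1.238 m


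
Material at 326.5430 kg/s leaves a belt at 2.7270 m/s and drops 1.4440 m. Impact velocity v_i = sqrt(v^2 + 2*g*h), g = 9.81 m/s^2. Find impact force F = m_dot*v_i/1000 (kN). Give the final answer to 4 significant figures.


v_i = sqrt(2.7270^2 + 2*9.81*1.4440) = 5.98062 m/s
F = 326.5430 * 5.98062 / 1000
F = 1.953 kN


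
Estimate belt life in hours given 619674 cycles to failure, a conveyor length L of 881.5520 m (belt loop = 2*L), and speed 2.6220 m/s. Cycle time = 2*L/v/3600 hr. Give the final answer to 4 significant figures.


cycle_time = 2 * 881.5520 / 2.6220 / 3600 = 0.186785 hr
life = 619674 * 0.186785 = 115700 hours


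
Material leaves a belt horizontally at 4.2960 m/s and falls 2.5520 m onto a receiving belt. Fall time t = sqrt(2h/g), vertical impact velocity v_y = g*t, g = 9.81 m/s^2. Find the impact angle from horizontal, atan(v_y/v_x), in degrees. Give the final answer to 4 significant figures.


t = sqrt(2*2.5520/9.81) = 0.721308 s
v_y = 9.81 * 0.721308 = 7.07603 m/s
angle = atan(7.07603 / 4.2960) = 58.74 deg


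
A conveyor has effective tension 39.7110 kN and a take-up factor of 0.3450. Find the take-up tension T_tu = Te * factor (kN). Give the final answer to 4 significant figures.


T_tu = 39.7110 * 0.3450
T_tu = 13.70 kN


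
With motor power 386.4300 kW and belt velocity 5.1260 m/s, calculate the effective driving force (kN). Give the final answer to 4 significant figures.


Te = P / v = 386.4300 / 5.1260
Te = 75.39 kN


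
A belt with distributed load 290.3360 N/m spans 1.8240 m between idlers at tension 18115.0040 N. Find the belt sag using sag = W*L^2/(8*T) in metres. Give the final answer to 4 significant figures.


sag = 290.3360 * 1.8240^2 / (8 * 18115.0040)
sag = 0.006665 m


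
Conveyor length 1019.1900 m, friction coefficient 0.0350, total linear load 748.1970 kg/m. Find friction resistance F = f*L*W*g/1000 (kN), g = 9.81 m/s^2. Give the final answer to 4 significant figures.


F = 0.0350 * 1019.1900 * 748.1970 * 9.81 / 1000
F = 261.8 kN


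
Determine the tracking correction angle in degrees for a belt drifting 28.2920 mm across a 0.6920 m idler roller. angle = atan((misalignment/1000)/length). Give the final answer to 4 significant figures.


misalign_m = 28.2920 / 1000 = 0.028292 m
angle = atan(0.028292 / 0.6920)
angle = 2.341 deg


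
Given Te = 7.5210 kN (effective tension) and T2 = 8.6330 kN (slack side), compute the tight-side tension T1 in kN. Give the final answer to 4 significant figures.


T1 = Te + T2 = 7.5210 + 8.6330
T1 = 16.15 kN


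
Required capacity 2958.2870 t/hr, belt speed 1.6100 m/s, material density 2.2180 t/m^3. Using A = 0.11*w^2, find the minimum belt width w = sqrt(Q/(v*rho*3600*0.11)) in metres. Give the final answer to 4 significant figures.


A_req = 2958.2870 / (1.6100 * 2.2180 * 3600) = 0.230118 m^2
w = sqrt(0.230118 / 0.11)
w = 1.446 m


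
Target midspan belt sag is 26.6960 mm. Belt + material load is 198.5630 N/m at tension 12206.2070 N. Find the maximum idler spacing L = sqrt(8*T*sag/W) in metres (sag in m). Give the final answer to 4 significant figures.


sag = 26.6960/1000 = 0.026696 m
L = sqrt(8 * 12206.2070 * 0.026696 / 198.5630)
L = 3.623 m


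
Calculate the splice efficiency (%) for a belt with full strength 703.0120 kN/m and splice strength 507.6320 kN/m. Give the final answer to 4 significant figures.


Eff = 507.6320 / 703.0120 * 100
Eff = 72.21 %


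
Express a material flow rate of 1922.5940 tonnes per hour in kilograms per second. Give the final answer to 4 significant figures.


m_dot = 1922.5940 * 1000 / 3600
m_dot = 534.1 kg/s


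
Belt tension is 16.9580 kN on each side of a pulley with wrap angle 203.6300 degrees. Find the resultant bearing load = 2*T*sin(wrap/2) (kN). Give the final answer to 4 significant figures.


F = 2 * 16.9580 * sin(203.6300/2 deg)
F = 33.20 kN


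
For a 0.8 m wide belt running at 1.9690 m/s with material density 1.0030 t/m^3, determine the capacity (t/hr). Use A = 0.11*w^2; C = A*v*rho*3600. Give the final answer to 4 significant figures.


A = 0.11 * 0.8^2 = 0.0704 m^2
C = 0.0704 * 1.9690 * 1.0030 * 3600
C = 500.5 t/hr


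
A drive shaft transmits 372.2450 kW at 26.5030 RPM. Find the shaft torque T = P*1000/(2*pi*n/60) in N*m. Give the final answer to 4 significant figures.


omega = 2*pi*26.5030/60 = 2.77539 rad/s
T = 372.2450*1000 / 2.77539
T = 134100 N*m


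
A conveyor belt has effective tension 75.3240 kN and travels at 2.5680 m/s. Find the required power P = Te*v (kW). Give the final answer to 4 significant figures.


P = Te * v = 75.3240 * 2.5680
P = 193.4 kW


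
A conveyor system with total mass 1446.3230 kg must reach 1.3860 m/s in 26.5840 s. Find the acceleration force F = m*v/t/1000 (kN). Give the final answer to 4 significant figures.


F = 1446.3230 * 1.3860 / 26.5840 / 1000
F = 0.07541 kN


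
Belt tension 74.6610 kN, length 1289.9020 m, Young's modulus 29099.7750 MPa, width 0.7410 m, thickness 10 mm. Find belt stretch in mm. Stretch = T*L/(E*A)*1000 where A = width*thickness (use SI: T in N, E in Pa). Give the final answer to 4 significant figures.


A = 0.7410 * 0.01 = 0.00741 m^2
Stretch = 74.6610*1000 * 1289.9020 / (29099.7750e6 * 0.00741) * 1000
Stretch = 446.6 mm


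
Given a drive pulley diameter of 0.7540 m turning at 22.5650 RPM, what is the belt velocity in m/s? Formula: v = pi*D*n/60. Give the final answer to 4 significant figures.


v = pi * 0.7540 * 22.5650 / 60
v = 0.8909 m/s


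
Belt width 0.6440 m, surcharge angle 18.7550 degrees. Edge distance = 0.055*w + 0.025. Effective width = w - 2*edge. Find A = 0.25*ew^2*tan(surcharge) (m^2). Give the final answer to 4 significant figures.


edge = 0.055*0.6440 + 0.025 = 0.06042 m
ew = 0.6440 - 2*0.06042 = 0.52316 m
A = 0.25 * 0.52316^2 * tan(18.7550 deg)
A = 0.02323 m^2


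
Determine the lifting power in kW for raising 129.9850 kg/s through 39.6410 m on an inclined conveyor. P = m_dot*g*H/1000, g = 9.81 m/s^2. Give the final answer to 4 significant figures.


P = 129.9850 * 9.81 * 39.6410 / 1000
P = 50.55 kW


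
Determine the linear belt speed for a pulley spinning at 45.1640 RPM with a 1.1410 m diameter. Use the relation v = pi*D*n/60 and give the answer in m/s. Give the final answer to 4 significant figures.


v = pi * 1.1410 * 45.1640 / 60
v = 2.698 m/s


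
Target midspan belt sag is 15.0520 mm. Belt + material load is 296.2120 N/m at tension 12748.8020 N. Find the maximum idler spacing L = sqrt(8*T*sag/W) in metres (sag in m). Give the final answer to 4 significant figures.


sag = 15.0520/1000 = 0.015052 m
L = sqrt(8 * 12748.8020 * 0.015052 / 296.2120)
L = 2.277 m


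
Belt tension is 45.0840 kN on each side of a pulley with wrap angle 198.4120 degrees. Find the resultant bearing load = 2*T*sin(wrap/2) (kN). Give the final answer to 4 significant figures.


F = 2 * 45.0840 * sin(198.4120/2 deg)
F = 89.01 kN


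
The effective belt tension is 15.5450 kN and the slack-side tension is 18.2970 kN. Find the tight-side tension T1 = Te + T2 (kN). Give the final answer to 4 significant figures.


T1 = Te + T2 = 15.5450 + 18.2970
T1 = 33.84 kN


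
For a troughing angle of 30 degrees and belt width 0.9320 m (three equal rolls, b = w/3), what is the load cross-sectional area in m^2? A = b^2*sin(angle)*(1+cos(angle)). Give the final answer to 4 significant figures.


b = 0.9320/3 = 0.310667 m
A = 0.310667^2 * sin(30 deg) * (1 + cos(30 deg))
A = 0.09005 m^2


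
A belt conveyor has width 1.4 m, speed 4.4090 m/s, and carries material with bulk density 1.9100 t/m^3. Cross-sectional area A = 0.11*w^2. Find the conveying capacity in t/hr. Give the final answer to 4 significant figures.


A = 0.11 * 1.4^2 = 0.2156 m^2
C = 0.2156 * 4.4090 * 1.9100 * 3600
C = 6536 t/hr


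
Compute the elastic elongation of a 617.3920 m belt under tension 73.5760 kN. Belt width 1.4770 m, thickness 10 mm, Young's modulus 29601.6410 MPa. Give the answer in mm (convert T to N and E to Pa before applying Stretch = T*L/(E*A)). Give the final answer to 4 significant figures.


A = 1.4770 * 0.01 = 0.01477 m^2
Stretch = 73.5760*1000 * 617.3920 / (29601.6410e6 * 0.01477) * 1000
Stretch = 103.9 mm


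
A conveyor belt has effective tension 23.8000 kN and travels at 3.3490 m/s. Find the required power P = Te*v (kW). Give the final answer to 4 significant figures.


P = Te * v = 23.8000 * 3.3490
P = 79.71 kW


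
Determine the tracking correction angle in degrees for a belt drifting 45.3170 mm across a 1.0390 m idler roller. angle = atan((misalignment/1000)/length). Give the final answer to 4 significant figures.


misalign_m = 45.3170 / 1000 = 0.045317 m
angle = atan(0.045317 / 1.0390)
angle = 2.497 deg


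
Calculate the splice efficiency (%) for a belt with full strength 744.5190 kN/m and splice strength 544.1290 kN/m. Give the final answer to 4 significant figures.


Eff = 544.1290 / 744.5190 * 100
Eff = 73.08 %


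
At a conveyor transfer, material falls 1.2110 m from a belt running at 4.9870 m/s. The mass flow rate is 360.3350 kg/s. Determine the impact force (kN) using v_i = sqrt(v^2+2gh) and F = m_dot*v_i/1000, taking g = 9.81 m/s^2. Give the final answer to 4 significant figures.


v_i = sqrt(4.9870^2 + 2*9.81*1.2110) = 6.97352 m/s
F = 360.3350 * 6.97352 / 1000
F = 2.513 kN


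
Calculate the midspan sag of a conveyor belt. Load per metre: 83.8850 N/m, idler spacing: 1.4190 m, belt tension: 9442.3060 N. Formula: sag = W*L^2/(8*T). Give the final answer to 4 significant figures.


sag = 83.8850 * 1.4190^2 / (8 * 9442.3060)
sag = 0.002236 m


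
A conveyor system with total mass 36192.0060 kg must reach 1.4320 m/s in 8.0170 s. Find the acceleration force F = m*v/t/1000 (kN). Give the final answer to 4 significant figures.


F = 36192.0060 * 1.4320 / 8.0170 / 1000
F = 6.465 kN


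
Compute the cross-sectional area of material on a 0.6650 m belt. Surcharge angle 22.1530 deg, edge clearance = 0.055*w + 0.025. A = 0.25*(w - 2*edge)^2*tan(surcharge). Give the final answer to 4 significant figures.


edge = 0.055*0.6650 + 0.025 = 0.061575 m
ew = 0.6650 - 2*0.061575 = 0.54185 m
A = 0.25 * 0.54185^2 * tan(22.1530 deg)
A = 0.02988 m^2


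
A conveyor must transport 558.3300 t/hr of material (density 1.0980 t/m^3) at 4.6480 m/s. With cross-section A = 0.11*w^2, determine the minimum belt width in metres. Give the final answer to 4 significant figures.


A_req = 558.3300 / (4.6480 * 1.0980 * 3600) = 0.0303893 m^2
w = sqrt(0.0303893 / 0.11)
w = 0.5256 m


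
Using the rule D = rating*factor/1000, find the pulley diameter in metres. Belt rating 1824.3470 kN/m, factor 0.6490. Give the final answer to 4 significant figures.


D = 1824.3470 * 0.6490 / 1000
D = 1.184 m


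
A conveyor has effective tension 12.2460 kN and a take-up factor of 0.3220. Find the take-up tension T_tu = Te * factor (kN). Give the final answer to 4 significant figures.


T_tu = 12.2460 * 0.3220
T_tu = 3.943 kN


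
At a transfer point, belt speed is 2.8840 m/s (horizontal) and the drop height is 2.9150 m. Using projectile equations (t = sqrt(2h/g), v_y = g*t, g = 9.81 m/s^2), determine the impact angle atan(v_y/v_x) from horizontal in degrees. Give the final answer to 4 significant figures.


t = sqrt(2*2.9150/9.81) = 0.770903 s
v_y = 9.81 * 0.770903 = 7.56256 m/s
angle = atan(7.56256 / 2.8840) = 69.13 deg


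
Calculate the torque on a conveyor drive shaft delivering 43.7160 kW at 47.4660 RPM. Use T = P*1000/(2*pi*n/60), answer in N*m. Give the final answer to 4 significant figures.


omega = 2*pi*47.4660/60 = 4.97063 rad/s
T = 43.7160*1000 / 4.97063
T = 8795 N*m


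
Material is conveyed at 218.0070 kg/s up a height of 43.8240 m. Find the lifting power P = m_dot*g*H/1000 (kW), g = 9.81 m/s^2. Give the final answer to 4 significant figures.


P = 218.0070 * 9.81 * 43.8240 / 1000
P = 93.72 kW


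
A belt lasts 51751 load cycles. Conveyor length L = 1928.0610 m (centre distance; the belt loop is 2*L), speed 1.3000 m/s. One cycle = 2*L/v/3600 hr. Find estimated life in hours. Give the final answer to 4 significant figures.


cycle_time = 2 * 1928.0610 / 1.3000 / 3600 = 0.823958 hr
life = 51751 * 0.823958 = 42640 hours


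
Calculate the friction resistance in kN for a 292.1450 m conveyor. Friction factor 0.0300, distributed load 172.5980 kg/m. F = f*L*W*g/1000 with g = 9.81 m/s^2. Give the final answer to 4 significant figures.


F = 0.0300 * 292.1450 * 172.5980 * 9.81 / 1000
F = 14.84 kN


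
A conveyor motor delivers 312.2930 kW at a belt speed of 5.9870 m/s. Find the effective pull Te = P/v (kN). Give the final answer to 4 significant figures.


Te = P / v = 312.2930 / 5.9870
Te = 52.16 kN


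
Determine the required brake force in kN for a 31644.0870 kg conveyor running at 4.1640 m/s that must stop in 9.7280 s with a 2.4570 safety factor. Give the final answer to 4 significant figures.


F = 31644.0870 * 4.1640 / 9.7280 * 2.4570 / 1000
F = 33.28 kN


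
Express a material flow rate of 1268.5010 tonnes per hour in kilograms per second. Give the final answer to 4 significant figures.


m_dot = 1268.5010 * 1000 / 3600
m_dot = 352.4 kg/s


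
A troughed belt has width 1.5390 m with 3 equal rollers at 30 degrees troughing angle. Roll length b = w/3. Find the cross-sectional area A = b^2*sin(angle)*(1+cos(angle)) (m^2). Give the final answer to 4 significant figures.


b = 1.5390/3 = 0.513 m
A = 0.513^2 * sin(30 deg) * (1 + cos(30 deg))
A = 0.2455 m^2


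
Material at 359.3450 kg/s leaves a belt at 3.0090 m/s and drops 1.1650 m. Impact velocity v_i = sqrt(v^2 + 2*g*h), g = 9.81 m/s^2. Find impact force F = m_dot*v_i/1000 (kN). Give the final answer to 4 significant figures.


v_i = sqrt(3.0090^2 + 2*9.81*1.1650) = 5.64902 m/s
F = 359.3450 * 5.64902 / 1000
F = 2.030 kN


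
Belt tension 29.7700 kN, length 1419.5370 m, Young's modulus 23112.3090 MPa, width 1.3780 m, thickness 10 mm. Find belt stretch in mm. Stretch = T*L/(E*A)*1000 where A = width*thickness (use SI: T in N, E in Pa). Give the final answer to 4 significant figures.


A = 1.3780 * 0.01 = 0.01378 m^2
Stretch = 29.7700*1000 * 1419.5370 / (23112.3090e6 * 0.01378) * 1000
Stretch = 132.7 mm


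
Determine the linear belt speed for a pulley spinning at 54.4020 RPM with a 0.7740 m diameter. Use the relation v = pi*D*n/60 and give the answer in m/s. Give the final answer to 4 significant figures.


v = pi * 0.7740 * 54.4020 / 60
v = 2.205 m/s


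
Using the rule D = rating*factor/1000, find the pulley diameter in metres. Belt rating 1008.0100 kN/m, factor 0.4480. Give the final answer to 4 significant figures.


D = 1008.0100 * 0.4480 / 1000
D = 0.4516 m


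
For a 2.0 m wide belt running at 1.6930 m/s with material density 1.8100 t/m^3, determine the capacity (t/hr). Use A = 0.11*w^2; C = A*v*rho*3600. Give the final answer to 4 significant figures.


A = 0.11 * 2.0^2 = 0.44 m^2
C = 0.44 * 1.6930 * 1.8100 * 3600
C = 4854 t/hr


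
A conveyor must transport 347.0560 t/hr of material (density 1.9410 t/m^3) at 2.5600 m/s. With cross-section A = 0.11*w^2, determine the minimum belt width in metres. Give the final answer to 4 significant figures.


A_req = 347.0560 / (2.5600 * 1.9410 * 3600) = 0.0194013 m^2
w = sqrt(0.0194013 / 0.11)
w = 0.4200 m


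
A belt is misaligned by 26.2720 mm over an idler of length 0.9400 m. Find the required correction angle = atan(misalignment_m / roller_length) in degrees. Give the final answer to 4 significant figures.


misalign_m = 26.2720 / 1000 = 0.026272 m
angle = atan(0.026272 / 0.9400)
angle = 1.601 deg


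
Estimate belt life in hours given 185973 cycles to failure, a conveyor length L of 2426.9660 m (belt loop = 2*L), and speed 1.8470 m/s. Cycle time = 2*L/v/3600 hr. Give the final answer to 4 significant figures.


cycle_time = 2 * 2426.9660 / 1.8470 / 3600 = 0.730002 hr
life = 185973 * 0.730002 = 135800 hours
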